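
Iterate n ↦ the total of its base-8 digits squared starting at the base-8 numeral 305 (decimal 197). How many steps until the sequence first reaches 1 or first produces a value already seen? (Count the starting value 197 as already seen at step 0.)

197 = (3,0,5)_8 → 34
34 = (4,2)_8 → 20
20 = (2,4)_8 → 20  — 20 repeats.
That took 3 steps.

3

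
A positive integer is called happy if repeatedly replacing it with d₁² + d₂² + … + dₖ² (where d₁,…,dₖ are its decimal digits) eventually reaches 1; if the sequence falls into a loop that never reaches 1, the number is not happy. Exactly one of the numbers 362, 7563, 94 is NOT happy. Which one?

362: 362 → 49 → 97 → 130 → 10 → 1  — reaches 1 (happy)
7563: 7563 → 119 → 83 → 73 → 58 → 89 → 145 → 42 → 20 → 4 → 16 → 37 → 58  — repeats 58 (not happy)
94: 94 → 97 → 130 → 10 → 1  — reaches 1 (happy)

7563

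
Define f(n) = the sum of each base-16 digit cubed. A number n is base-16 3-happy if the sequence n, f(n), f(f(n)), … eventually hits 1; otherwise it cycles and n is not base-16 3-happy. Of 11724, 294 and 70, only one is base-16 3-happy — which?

70

11724: 11724 → 5661 → 2415 → 4320 → 2745 → 3060 → 4770 → 1017 → 4131 → 36 → 72 → 576 → 72  — repeats 72 (not base-16 3-happy)
294: 294 → 225 → 2745 → 3060 → 4770 → 1017 → 4131 → 36 → 72 → 576 → 72  — repeats 72 (not base-16 3-happy)
70: 70 → 280 → 514 → 16 → 1  — reaches 1 (base-16 3-happy)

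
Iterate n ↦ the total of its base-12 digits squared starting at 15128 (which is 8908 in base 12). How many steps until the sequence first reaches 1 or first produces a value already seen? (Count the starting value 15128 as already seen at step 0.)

15128 = (8,9,0,8)_12 → 8² + 9² + 0² + 8² = 209
209 = (1,5,5)_12 → 1² + 5² + 5² = 51
51 = (4,3)_12 → 4² + 3² = 25
25 = (2,1)_12 → 2² + 1² = 5
5 = (5)_12 → 5² = 25  — 25 repeats.
That took 5 steps.

5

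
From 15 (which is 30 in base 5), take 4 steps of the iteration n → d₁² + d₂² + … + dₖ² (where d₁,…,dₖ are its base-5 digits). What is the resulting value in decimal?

13

15 = (3,0)_5 → 3² + 0² = 9 + 0 = 9
9 = (1,4)_5 → 1² + 4² = 1 + 16 = 17
17 = (3,2)_5 → 3² + 2² = 9 + 4 = 13
13 = (2,3)_5 → 2² + 3² = 4 + 9 = 13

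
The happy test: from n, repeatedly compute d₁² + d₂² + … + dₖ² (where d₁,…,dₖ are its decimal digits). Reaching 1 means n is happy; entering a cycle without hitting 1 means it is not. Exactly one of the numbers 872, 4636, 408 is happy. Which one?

4636

872: 872 → 117 → 51 → 26 → 40 → 16 → 37 → 58 → 89 → 145 → 42 → 20 → 4 → 16  — repeats 16 (not happy)
4636: 4636 → 97 → 130 → 10 → 1  — reaches 1 (happy)
408: 408 → 80 → 64 → 52 → 29 → 85 → 89 → 145 → 42 → 20 → 4 → 16 → 37 → 58 → 89  — repeats 89 (not happy)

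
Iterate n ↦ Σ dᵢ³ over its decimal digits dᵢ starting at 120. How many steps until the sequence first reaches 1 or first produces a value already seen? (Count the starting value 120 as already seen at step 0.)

6

120 → 1³ + 2³ + 0³ = 9
9 → 9³ = 729
729 → 7³ + 2³ + 9³ = 1080
1080 → 1³ + 0³ + 8³ + 0³ = 513
513 → 5³ + 1³ + 3³ = 153
153 → 1³ + 5³ + 3³ = 153  — 153 repeats.
That took 6 steps.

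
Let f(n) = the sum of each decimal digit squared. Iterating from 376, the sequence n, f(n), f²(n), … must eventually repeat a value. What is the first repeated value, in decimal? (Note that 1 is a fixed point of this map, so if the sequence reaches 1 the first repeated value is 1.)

376 → 3² + 7² + 6² = 94
94 → 9² + 4² = 97
97 → 9² + 7² = 130
130 → 1² + 3² + 0² = 10
10 → 1² + 0² = 1  — reached the fixed point 1.
1 → 1, so 1 is the first repeated value.

1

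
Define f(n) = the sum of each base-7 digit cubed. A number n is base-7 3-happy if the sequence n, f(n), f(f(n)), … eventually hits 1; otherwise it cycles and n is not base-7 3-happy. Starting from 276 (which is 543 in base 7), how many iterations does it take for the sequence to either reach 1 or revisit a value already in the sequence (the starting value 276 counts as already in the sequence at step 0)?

276 = (5,4,3)_7 → 5³ + 4³ + 3³ = 125 + 64 + 27 = 216
216 = (4,2,6)_7 → 4³ + 2³ + 6³ = 64 + 8 + 216 = 288
288 = (5,6,1)_7 → 5³ + 6³ + 1³ = 125 + 216 + 1 = 342
342 = (6,6,6)_7 → 6³ + 6³ + 6³ = 216 + 216 + 216 = 648
648 = (1,6,1,4)_7 → 1³ + 6³ + 1³ + 4³ = 1 + 216 + 1 + 64 = 282
282 = (5,5,2)_7 → 5³ + 5³ + 2³ = 125 + 125 + 8 = 258
258 = (5,1,6)_7 → 5³ + 1³ + 6³ = 125 + 1 + 216 = 342  — 342 repeats.
That took 7 steps.

7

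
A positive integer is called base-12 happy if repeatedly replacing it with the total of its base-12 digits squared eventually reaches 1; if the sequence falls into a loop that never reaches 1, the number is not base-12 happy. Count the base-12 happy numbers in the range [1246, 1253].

1246: 1246 → 213 → 107 → 185 → 35 → 125 → 125  (repeats 125)
1247: 1247 → 234 → 86 → 53 → 41 → 34 → 104 → 128 → 164 → 66 → 61 → 26 → 8 → 64 → 41  (repeats 41)
1248: 1248 → 128 → 164 → 66 → 61 → 26 → 8 → 64 → 41 → 34 → 104 → 128  (repeats 128)
1249: 1249 → 129 → 181 → 11 → 121 → 101 → 89 → 74 → 40 → 25 → 5 → 25  (repeats 25)
1250: 1250 → 132 → 121 → 101 → 89 → 74 → 40 → 25 → 5 → 25  (repeats 25)
1251: 1251 → 137 → 146 → 5 → 25 → 5  (repeats 5)
1252: 1252 → 144 → 1  (reaches 1)
1253: 1253 → 153 → 82 → 136 → 137 → 146 → 5 → 25 → 5  (repeats 5)
base-12 happy: 1252

1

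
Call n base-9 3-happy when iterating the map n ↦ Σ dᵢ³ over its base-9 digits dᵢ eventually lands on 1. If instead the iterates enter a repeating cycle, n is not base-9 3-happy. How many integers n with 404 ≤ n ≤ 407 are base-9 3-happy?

1

404: 404 → 1088 → 604 → 408 → 152 → 856 → 128 → 134 → 638 → 1198 → 470 → 476 → 980 → 540 → 432 → 152  — not base-9 3-happy
405: 405 → 125 → 577 → 345 → 99 → 9 → 1  — base-9 3-happy
406: 406 → 126 → 126  — not base-9 3-happy
407: 407 → 133 → 469 → 469  — not base-9 3-happy
base-9 3-happy: 405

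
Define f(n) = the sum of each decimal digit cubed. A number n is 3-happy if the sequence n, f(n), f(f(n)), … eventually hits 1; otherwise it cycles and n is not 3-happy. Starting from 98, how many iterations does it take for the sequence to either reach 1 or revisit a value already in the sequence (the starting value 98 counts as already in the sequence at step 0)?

4

98 → 9³ + 8³ = 729 + 512 = 1241
1241 → 1³ + 2³ + 4³ + 1³ = 1 + 8 + 64 + 1 = 74
74 → 7³ + 4³ = 343 + 64 = 407
407 → 4³ + 0³ + 7³ = 64 + 0 + 343 = 407  — 407 repeats.
That took 4 steps.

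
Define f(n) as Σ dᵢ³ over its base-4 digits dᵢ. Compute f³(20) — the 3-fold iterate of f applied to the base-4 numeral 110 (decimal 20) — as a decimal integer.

20 = (1,1,0)_4 → 1³ + 1³ + 0³ = 2
2 = (2)_4 → 2³ = 8
8 = (2,0)_4 → 2³ + 0³ = 8

8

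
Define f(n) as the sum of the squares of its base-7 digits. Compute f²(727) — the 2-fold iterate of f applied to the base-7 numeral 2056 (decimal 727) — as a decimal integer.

727 = (2,0,5,6)_7 → 2² + 0² + 5² + 6² = 4 + 0 + 25 + 36 = 65
65 = (1,2,2)_7 → 1² + 2² + 2² = 1 + 4 + 4 = 9

9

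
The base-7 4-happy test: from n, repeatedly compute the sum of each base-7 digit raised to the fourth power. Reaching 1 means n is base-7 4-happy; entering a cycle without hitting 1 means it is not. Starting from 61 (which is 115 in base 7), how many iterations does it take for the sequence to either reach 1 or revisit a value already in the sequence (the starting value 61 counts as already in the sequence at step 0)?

14

61 = (1,1,5)_7 → 627
627 = (1,5,5,4)_7 → 1507
1507 = (4,2,5,2)_7 → 913
913 = (2,4,4,3)_7 → 609
609 = (1,5,3,0)_7 → 707
707 = (2,0,3,0)_7 → 97
97 = (1,6,6)_7 → 2593
2593 = (1,0,3,6,3)_7 → 1459
1459 = (4,1,5,3)_7 → 963
963 = (2,5,4,4)_7 → 1153
1153 = (3,2,3,5)_7 → 803
803 = (2,2,2,5)_7 → 673
673 = (1,6,5,1)_7 → 1923
1923 = (5,4,1,5)_7 → 1507  — 1507 repeats.
That took 14 steps.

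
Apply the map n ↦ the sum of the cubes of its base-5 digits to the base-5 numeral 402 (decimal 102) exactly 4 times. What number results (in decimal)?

28

102 = (4,0,2)_5 → 4³ + 0³ + 2³ = 64 + 0 + 8 = 72
72 = (2,4,2)_5 → 2³ + 4³ + 2³ = 8 + 64 + 8 = 80
80 = (3,1,0)_5 → 3³ + 1³ + 0³ = 27 + 1 + 0 = 28
28 = (1,0,3)_5 → 1³ + 0³ + 3³ = 1 + 0 + 27 = 28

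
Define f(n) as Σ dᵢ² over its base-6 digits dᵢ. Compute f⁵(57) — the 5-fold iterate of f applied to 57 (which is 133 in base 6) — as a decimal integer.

57 = (1,3,3)_6 → 1² + 3² + 3² = 1 + 9 + 9 = 19
19 = (3,1)_6 → 3² + 1² = 9 + 1 = 10
10 = (1,4)_6 → 1² + 4² = 1 + 16 = 17
17 = (2,5)_6 → 2² + 5² = 4 + 25 = 29
29 = (4,5)_6 → 4² + 5² = 16 + 25 = 41

41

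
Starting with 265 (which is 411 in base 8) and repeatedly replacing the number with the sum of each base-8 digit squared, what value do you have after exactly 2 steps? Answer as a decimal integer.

8

265 = (4,1,1)_8 → 18
18 = (2,2)_8 → 8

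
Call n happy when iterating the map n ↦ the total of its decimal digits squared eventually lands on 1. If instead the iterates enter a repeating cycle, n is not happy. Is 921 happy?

921 → 9² + 2² + 1² = 81 + 4 + 1 = 86
86 → 8² + 6² = 64 + 36 = 100
100 → 1² + 0² + 0² = 1 + 0 + 0 = 1  — reached 1.

happy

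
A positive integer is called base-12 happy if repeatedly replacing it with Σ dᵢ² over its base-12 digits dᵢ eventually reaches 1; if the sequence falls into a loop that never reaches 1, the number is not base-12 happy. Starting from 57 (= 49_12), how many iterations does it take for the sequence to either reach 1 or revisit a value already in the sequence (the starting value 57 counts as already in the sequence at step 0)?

57 = (4,9)_12 → 4² + 9² = 16 + 81 = 97
97 = (8,1)_12 → 8² + 1² = 64 + 1 = 65
65 = (5,5)_12 → 5² + 5² = 25 + 25 = 50
50 = (4,2)_12 → 4² + 2² = 16 + 4 = 20
20 = (1,8)_12 → 1² + 8² = 1 + 64 = 65  — 65 repeats.
That took 5 steps.

5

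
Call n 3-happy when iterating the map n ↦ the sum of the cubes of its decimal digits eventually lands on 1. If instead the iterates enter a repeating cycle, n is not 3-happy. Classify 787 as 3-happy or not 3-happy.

3-happy

787 → 7³ + 8³ + 7³ = 1198
1198 → 1³ + 1³ + 9³ + 8³ = 1243
1243 → 1³ + 2³ + 4³ + 3³ = 100
100 → 1³ + 0³ + 0³ = 1  — reached 1.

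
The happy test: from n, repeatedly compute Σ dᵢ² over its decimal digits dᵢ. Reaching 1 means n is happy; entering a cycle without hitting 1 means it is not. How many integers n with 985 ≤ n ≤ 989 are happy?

1

985: 985 → 170 → 50 → 25 → 29 → 85 → 89 → 145 → 42 → 20 → 4 → 16 → 37 → 58 → 89  — not happy
986: 986 → 181 → 66 → 72 → 53 → 34 → 25 → 29 → 85 → 89 → 145 → 42 → 20 → 4 → 16 → 37 → 58 → 89  — not happy
987: 987 → 194 → 98 → 145 → 42 → 20 → 4 → 16 → 37 → 58 → 89 → 145  — not happy
988: 988 → 209 → 85 → 89 → 145 → 42 → 20 → 4 → 16 → 37 → 58 → 89  — not happy
989: 989 → 226 → 44 → 32 → 13 → 10 → 1  — happy
happy: 989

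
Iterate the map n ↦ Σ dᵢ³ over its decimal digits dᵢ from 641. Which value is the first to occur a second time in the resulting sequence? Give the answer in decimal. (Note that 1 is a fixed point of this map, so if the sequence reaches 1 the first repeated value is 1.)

371

641 → 281
281 → 521
521 → 134
134 → 92
92 → 737
737 → 713
713 → 371
371 → 371  — 371 already appeared earlier.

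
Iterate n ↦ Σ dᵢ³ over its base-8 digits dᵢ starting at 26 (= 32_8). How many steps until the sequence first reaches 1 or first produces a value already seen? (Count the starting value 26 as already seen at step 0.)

9

26 = (3,2)_8 → 35
35 = (4,3)_8 → 91
91 = (1,3,3)_8 → 55
55 = (6,7)_8 → 559
559 = (1,0,5,7)_8 → 469
469 = (7,2,5)_8 → 476
476 = (7,3,4)_8 → 434
434 = (6,6,2)_8 → 440
440 = (6,7,0)_8 → 559  — 559 repeats.
That took 9 steps.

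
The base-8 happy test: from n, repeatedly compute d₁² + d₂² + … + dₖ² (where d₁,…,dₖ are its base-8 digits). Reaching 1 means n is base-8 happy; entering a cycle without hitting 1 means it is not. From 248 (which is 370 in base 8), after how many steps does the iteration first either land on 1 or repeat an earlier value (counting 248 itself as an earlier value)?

10

248 = (3,7,0)_8 → 58
58 = (7,2)_8 → 53
53 = (6,5)_8 → 61
61 = (7,5)_8 → 74
74 = (1,1,2)_8 → 6
6 = (6)_8 → 36
36 = (4,4)_8 → 32
32 = (4,0)_8 → 16
16 = (2,0)_8 → 4
4 = (4)_8 → 16  — 16 repeats.
That took 10 steps.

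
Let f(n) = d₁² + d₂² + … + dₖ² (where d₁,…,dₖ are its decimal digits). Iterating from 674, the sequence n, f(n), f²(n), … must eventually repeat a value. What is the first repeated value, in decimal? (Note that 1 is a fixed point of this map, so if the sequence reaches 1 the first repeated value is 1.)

4

674 → 6² + 7² + 4² = 101
101 → 1² + 0² + 1² = 2
2 → 2² = 4
4 → 4² = 16
16 → 1² + 6² = 37
37 → 3² + 7² = 58
58 → 5² + 8² = 89
89 → 8² + 9² = 145
145 → 1² + 4² + 5² = 42
42 → 4² + 2² = 20
20 → 2² + 0² = 4  — 4 already appeared earlier.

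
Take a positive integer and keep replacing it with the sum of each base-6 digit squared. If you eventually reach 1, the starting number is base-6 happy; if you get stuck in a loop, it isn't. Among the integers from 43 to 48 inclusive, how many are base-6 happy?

1

43: 43 → 3 → 9 → 10 → 17 → 29 → 41 → 26 → 20 → 13 → 5 → 25 → 17  (repeats 17)
44: 44 → 6 → 1  (reaches 1)
45: 45 → 11 → 26 → 20 → 13 → 5 → 25 → 17 → 29 → 41 → 26  (repeats 26)
46: 46 → 18 → 9 → 10 → 17 → 29 → 41 → 26 → 20 → 13 → 5 → 25 → 17  (repeats 17)
47: 47 → 27 → 25 → 17 → 29 → 41 → 26 → 20 → 13 → 5 → 25  (repeats 25)
48: 48 → 5 → 25 → 17 → 29 → 41 → 26 → 20 → 13 → 5  (repeats 5)
base-6 happy: 44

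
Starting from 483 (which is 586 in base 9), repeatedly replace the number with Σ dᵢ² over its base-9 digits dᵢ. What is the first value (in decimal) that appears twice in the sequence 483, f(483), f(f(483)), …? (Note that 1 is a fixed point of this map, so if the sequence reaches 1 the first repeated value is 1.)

483 = (5,8,6)_9 → 5² + 8² + 6² = 125
125 = (1,4,8)_9 → 1² + 4² + 8² = 81
81 = (1,0,0)_9 → 1² + 0² + 0² = 1  — reached the fixed point 1.
1 → 1, so 1 is the first repeated value.

1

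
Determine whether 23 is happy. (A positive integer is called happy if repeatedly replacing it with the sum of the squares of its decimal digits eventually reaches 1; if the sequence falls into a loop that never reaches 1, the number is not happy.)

23 → 2² + 3² = 4 + 9 = 13
13 → 1² + 3² = 1 + 9 = 10
10 → 1² + 0² = 1 + 0 = 1  — reached 1.

happy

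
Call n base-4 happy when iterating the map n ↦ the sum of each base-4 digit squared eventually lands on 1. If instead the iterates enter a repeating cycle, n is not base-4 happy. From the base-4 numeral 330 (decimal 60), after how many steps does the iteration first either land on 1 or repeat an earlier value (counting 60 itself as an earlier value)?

60 = (3,3,0)_4 → 3² + 3² + 0² = 18
18 = (1,0,2)_4 → 1² + 0² + 2² = 5
5 = (1,1)_4 → 1² + 1² = 2
2 = (2)_4 → 2² = 4
4 = (1,0)_4 → 1² + 0² = 1  — reached 1.
That took 5 steps.

5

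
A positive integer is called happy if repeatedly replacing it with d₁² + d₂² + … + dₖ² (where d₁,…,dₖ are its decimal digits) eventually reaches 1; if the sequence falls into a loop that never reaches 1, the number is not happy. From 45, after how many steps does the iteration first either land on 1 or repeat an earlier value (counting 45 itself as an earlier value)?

45 → 4² + 5² = 16 + 25 = 41
41 → 4² + 1² = 16 + 1 = 17
17 → 1² + 7² = 1 + 49 = 50
50 → 5² + 0² = 25 + 0 = 25
25 → 2² + 5² = 4 + 25 = 29
29 → 2² + 9² = 4 + 81 = 85
85 → 8² + 5² = 64 + 25 = 89
89 → 8² + 9² = 64 + 81 = 145
145 → 1² + 4² + 5² = 1 + 16 + 25 = 42
42 → 4² + 2² = 16 + 4 = 20
20 → 2² + 0² = 4 + 0 = 4
4 → 4² = 16
16 → 1² + 6² = 1 + 36 = 37
37 → 3² + 7² = 9 + 49 = 58
58 → 5² + 8² = 25 + 64 = 89  — 89 repeats.
That took 15 steps.

15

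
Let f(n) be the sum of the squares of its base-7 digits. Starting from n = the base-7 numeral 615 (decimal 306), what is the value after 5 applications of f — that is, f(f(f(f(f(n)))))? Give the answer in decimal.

306 = (6,1,5)_7 → 6² + 1² + 5² = 36 + 1 + 25 = 62
62 = (1,1,6)_7 → 1² + 1² + 6² = 1 + 1 + 36 = 38
38 = (5,3)_7 → 5² + 3² = 25 + 9 = 34
34 = (4,6)_7 → 4² + 6² = 16 + 36 = 52
52 = (1,0,3)_7 → 1² + 0² + 3² = 1 + 0 + 9 = 10

10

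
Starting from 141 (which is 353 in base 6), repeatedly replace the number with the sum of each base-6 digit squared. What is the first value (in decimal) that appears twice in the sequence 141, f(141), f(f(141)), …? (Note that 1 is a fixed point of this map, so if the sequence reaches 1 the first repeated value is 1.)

17

141 = (3,5,3)_6 → 3² + 5² + 3² = 43
43 = (1,1,1)_6 → 1² + 1² + 1² = 3
3 = (3)_6 → 3² = 9
9 = (1,3)_6 → 1² + 3² = 10
10 = (1,4)_6 → 1² + 4² = 17
17 = (2,5)_6 → 2² + 5² = 29
29 = (4,5)_6 → 4² + 5² = 41
41 = (1,0,5)_6 → 1² + 0² + 5² = 26
26 = (4,2)_6 → 4² + 2² = 20
20 = (3,2)_6 → 3² + 2² = 13
13 = (2,1)_6 → 2² + 1² = 5
5 = (5)_6 → 5² = 25
25 = (4,1)_6 → 4² + 1² = 17  — 17 already appeared earlier.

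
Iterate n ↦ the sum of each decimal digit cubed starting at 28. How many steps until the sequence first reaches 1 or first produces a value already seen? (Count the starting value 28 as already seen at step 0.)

5

28 → 2³ + 8³ = 8 + 512 = 520
520 → 5³ + 2³ + 0³ = 125 + 8 + 0 = 133
133 → 1³ + 3³ + 3³ = 1 + 27 + 27 = 55
55 → 5³ + 5³ = 125 + 125 = 250
250 → 2³ + 5³ + 0³ = 8 + 125 + 0 = 133  — 133 repeats.
That took 5 steps.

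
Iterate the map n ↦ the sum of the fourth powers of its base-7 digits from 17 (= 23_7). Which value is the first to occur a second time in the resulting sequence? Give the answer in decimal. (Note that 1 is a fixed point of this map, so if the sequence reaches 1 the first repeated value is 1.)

97

17 = (2,3)_7 → 2⁴ + 3⁴ = 16 + 81 = 97
97 = (1,6,6)_7 → 1⁴ + 6⁴ + 6⁴ = 1 + 1296 + 1296 = 2593
2593 = (1,0,3,6,3)_7 → 1⁴ + 0⁴ + 3⁴ + 6⁴ + 3⁴ = 1 + 0 + 81 + 1296 + 81 = 1459
1459 = (4,1,5,3)_7 → 4⁴ + 1⁴ + 5⁴ + 3⁴ = 256 + 1 + 625 + 81 = 963
963 = (2,5,4,4)_7 → 2⁴ + 5⁴ + 4⁴ + 4⁴ = 16 + 625 + 256 + 256 = 1153
1153 = (3,2,3,5)_7 → 3⁴ + 2⁴ + 3⁴ + 5⁴ = 81 + 16 + 81 + 625 = 803
803 = (2,2,2,5)_7 → 2⁴ + 2⁴ + 2⁴ + 5⁴ = 16 + 16 + 16 + 625 = 673
673 = (1,6,5,1)_7 → 1⁴ + 6⁴ + 5⁴ + 1⁴ = 1 + 1296 + 625 + 1 = 1923
1923 = (5,4,1,5)_7 → 5⁴ + 4⁴ + 1⁴ + 5⁴ = 625 + 256 + 1 + 625 = 1507
1507 = (4,2,5,2)_7 → 4⁴ + 2⁴ + 5⁴ + 2⁴ = 256 + 16 + 625 + 16 = 913
913 = (2,4,4,3)_7 → 2⁴ + 4⁴ + 4⁴ + 3⁴ = 16 + 256 + 256 + 81 = 609
609 = (1,5,3,0)_7 → 1⁴ + 5⁴ + 3⁴ + 0⁴ = 1 + 625 + 81 + 0 = 707
707 = (2,0,3,0)_7 → 2⁴ + 0⁴ + 3⁴ + 0⁴ = 16 + 0 + 81 + 0 = 97  — 97 already appeared earlier.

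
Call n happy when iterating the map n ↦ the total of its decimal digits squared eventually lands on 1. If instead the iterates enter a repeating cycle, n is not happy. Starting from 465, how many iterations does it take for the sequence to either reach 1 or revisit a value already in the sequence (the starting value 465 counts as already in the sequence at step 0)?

465 → 4² + 6² + 5² = 16 + 36 + 25 = 77
77 → 7² + 7² = 49 + 49 = 98
98 → 9² + 8² = 81 + 64 = 145
145 → 1² + 4² + 5² = 1 + 16 + 25 = 42
42 → 4² + 2² = 16 + 4 = 20
20 → 2² + 0² = 4 + 0 = 4
4 → 4² = 16
16 → 1² + 6² = 1 + 36 = 37
37 → 3² + 7² = 9 + 49 = 58
58 → 5² + 8² = 25 + 64 = 89
89 → 8² + 9² = 64 + 81 = 145  — 145 repeats.
That took 11 steps.

11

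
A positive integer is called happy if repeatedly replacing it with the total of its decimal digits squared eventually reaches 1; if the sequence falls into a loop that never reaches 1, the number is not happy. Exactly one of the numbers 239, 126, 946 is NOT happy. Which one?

239: 239 → 94 → 97 → 130 → 10 → 1  — reaches 1 (happy)
126: 126 → 41 → 17 → 50 → 25 → 29 → 85 → 89 → 145 → 42 → 20 → 4 → 16 → 37 → 58 → 89  — repeats 89 (not happy)
946: 946 → 133 → 19 → 82 → 68 → 100 → 1  — reaches 1 (happy)

126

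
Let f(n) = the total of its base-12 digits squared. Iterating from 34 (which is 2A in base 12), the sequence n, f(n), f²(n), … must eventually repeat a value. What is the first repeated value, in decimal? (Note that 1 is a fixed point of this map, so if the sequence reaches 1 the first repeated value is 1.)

34

34 = (2,10)_12 → 2² + 10² = 4 + 100 = 104
104 = (8,8)_12 → 8² + 8² = 64 + 64 = 128
128 = (10,8)_12 → 10² + 8² = 100 + 64 = 164
164 = (1,1,8)_12 → 1² + 1² + 8² = 1 + 1 + 64 = 66
66 = (5,6)_12 → 5² + 6² = 25 + 36 = 61
61 = (5,1)_12 → 5² + 1² = 25 + 1 = 26
26 = (2,2)_12 → 2² + 2² = 4 + 4 = 8
8 = (8)_12 → 8² = 64
64 = (5,4)_12 → 5² + 4² = 25 + 16 = 41
41 = (3,5)_12 → 3² + 5² = 9 + 25 = 34  — 34 already appeared earlier.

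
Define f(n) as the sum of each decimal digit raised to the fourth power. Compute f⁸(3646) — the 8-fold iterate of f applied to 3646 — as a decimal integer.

6725

3646 → 3⁴ + 6⁴ + 4⁴ + 6⁴ = 2929
2929 → 2⁴ + 9⁴ + 2⁴ + 9⁴ = 13154
13154 → 1⁴ + 3⁴ + 1⁴ + 5⁴ + 4⁴ = 964
964 → 9⁴ + 6⁴ + 4⁴ = 8113
8113 → 8⁴ + 1⁴ + 1⁴ + 3⁴ = 4179
4179 → 4⁴ + 1⁴ + 7⁴ + 9⁴ = 9219
9219 → 9⁴ + 2⁴ + 1⁴ + 9⁴ = 13139
13139 → 1⁴ + 3⁴ + 1⁴ + 3⁴ + 9⁴ = 6725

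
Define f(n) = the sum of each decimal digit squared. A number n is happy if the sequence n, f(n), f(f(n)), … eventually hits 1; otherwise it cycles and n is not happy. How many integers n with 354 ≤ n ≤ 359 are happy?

1

354: 354 → 50 → 25 → 29 → 85 → 89 → 145 → 42 → 20 → 4 → 16 → 37 → 58 → 89  (repeats 89)
355: 355 → 59 → 106 → 37 → 58 → 89 → 145 → 42 → 20 → 4 → 16 → 37  (repeats 37)
356: 356 → 70 → 49 → 97 → 130 → 10 → 1  (reaches 1)
357: 357 → 83 → 73 → 58 → 89 → 145 → 42 → 20 → 4 → 16 → 37 → 58  (repeats 58)
358: 358 → 98 → 145 → 42 → 20 → 4 → 16 → 37 → 58 → 89 → 145  (repeats 145)
359: 359 → 115 → 27 → 53 → 34 → 25 → 29 → 85 → 89 → 145 → 42 → 20 → 4 → 16 → 37 → 58 → 89  (repeats 89)
happy: 356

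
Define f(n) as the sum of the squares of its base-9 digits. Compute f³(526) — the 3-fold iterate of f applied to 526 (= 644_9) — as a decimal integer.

68

526 = (6,4,4)_9 → 6² + 4² + 4² = 68
68 = (7,5)_9 → 7² + 5² = 74
74 = (8,2)_9 → 8² + 2² = 68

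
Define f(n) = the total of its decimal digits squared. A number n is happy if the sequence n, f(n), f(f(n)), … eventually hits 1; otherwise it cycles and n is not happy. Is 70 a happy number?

happy

70 → 7² + 0² = 49 + 0 = 49
49 → 4² + 9² = 16 + 81 = 97
97 → 9² + 7² = 81 + 49 = 130
130 → 1² + 3² + 0² = 1 + 9 + 0 = 10
10 → 1² + 0² = 1 + 0 = 1  — reached 1.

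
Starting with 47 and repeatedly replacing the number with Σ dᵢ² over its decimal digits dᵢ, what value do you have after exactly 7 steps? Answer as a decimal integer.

42

47 → 4² + 7² = 65
65 → 6² + 5² = 61
61 → 6² + 1² = 37
37 → 3² + 7² = 58
58 → 5² + 8² = 89
89 → 8² + 9² = 145
145 → 1² + 4² + 5² = 42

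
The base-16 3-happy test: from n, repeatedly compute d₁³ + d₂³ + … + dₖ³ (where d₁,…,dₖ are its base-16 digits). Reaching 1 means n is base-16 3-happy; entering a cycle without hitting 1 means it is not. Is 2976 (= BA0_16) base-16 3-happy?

2976 = (11,10,0)_16 → 2331
2331 = (9,1,11)_16 → 2061
2061 = (8,0,13)_16 → 2709
2709 = (10,9,5)_16 → 1854
1854 = (7,3,14)_16 → 3114
3114 = (12,2,10)_16 → 2736
2736 = (10,11,0)_16 → 2331  — 2331 already seen; the sequence cycles without reaching 1.

not base-16 3-happy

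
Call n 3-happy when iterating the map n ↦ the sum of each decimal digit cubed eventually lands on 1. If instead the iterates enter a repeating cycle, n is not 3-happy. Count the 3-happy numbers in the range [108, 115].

1

108: 108 → 513 → 153 → 153  (repeats 153)
109: 109 → 730 → 370 → 370  (repeats 370)
110: 110 → 2 → 8 → 512 → 134 → 92 → 737 → 713 → 371 → 371  (repeats 371)
111: 111 → 3 → 27 → 351 → 153 → 153  (repeats 153)
112: 112 → 10 → 1  (reaches 1)
113: 113 → 29 → 737 → 713 → 371 → 371  (repeats 371)
114: 114 → 66 → 432 → 99 → 1458 → 702 → 351 → 153 → 153  (repeats 153)
115: 115 → 127 → 352 → 160 → 217 → 352  (repeats 352)
3-happy: 112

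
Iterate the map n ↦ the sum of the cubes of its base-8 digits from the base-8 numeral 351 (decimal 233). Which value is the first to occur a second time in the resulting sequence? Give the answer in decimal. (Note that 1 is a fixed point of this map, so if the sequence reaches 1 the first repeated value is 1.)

233 = (3,5,1)_8 → 3³ + 5³ + 1³ = 27 + 125 + 1 = 153
153 = (2,3,1)_8 → 2³ + 3³ + 1³ = 8 + 27 + 1 = 36
36 = (4,4)_8 → 4³ + 4³ = 64 + 64 = 128
128 = (2,0,0)_8 → 2³ + 0³ + 0³ = 8 + 0 + 0 = 8
8 = (1,0)_8 → 1³ + 0³ = 1 + 0 = 1  — reached the fixed point 1.
1 → 1, so 1 is the first repeated value.

1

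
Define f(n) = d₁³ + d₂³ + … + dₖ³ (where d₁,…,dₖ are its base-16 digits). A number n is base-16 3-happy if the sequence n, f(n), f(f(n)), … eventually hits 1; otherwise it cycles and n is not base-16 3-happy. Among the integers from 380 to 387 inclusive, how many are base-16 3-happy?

380: 380 → 2072 → 1025 → 65 → 65  (repeats 65)
381: 381 → 2541 → 5670 → 441 → 2061 → 2709 → 1854 → 3114 → 2736 → 2331 → 2061  (repeats 2061)
382: 382 → 3088 → 1729 → 1945 → 1801 → 1072 → 91 → 1456 → 1456  (repeats 1456)
383: 383 → 3719 → 3599 → 6119 → 3431 → 2756 → 2792 → 4256 → 1001 → 3500 → 4925 → 2252 → 3968 → 3887 → 6758 → 1433 → 1583 → 3599  (repeats 3599)
384: 384 → 513 → 9 → 729 → 2934 → 1890 → 567 → 378 → 1344 → 189 → 3528 → 4437 → 252 → 5103 → 6147 → 540 → 1737 → 2673 → 1344  (repeats 1344)
385: 385 → 514 → 16 → 1  (reaches 1)
386: 386 → 521 → 737 → 2753 → 2729 → 2729  (repeats 2729)
387: 387 → 540 → 1737 → 2673 → 1344 → 189 → 3528 → 4437 → 252 → 5103 → 6147 → 540  (repeats 540)
base-16 3-happy: 385

1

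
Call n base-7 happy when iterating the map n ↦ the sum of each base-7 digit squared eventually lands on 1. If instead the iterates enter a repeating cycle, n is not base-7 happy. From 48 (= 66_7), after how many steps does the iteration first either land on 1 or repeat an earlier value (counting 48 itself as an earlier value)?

48 = (6,6)_7 → 72
72 = (1,3,2)_7 → 14
14 = (2,0)_7 → 4
4 = (4)_7 → 16
16 = (2,2)_7 → 8
8 = (1,1)_7 → 2
2 = (2)_7 → 4  — 4 repeats.
That took 7 steps.

7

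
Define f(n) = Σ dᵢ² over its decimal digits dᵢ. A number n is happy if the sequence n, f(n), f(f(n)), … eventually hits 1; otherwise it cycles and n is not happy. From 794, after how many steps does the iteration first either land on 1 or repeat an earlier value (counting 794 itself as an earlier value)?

15

794 → 146
146 → 53
53 → 34
34 → 25
25 → 29
29 → 85
85 → 89
89 → 145
145 → 42
42 → 20
20 → 4
4 → 16
16 → 37
37 → 58
58 → 89  — 89 repeats.
That took 15 steps.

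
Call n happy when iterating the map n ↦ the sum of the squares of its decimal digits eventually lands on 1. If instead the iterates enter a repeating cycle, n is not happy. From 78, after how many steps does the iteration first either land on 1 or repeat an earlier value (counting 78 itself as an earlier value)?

12

78 → 7² + 8² = 113
113 → 1² + 1² + 3² = 11
11 → 1² + 1² = 2
2 → 2² = 4
4 → 4² = 16
16 → 1² + 6² = 37
37 → 3² + 7² = 58
58 → 5² + 8² = 89
89 → 8² + 9² = 145
145 → 1² + 4² + 5² = 42
42 → 4² + 2² = 20
20 → 2² + 0² = 4  — 4 repeats.
That took 12 steps.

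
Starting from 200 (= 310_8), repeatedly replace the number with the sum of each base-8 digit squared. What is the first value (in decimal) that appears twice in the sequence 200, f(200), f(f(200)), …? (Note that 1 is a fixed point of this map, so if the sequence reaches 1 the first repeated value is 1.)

10

200 = (3,1,0)_8 → 10
10 = (1,2)_8 → 5
5 = (5)_8 → 25
25 = (3,1)_8 → 10  — 10 already appeared earlier.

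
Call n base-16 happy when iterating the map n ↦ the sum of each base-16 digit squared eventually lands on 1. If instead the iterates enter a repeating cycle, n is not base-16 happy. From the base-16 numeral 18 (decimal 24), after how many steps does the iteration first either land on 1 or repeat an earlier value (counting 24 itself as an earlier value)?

24 = (1,8)_16 → 1² + 8² = 1 + 64 = 65
65 = (4,1)_16 → 4² + 1² = 16 + 1 = 17
17 = (1,1)_16 → 1² + 1² = 1 + 1 = 2
2 = (2)_16 → 2² = 4
4 = (4)_16 → 4² = 16
16 = (1,0)_16 → 1² + 0² = 1 + 0 = 1  — reached 1.
That took 6 steps.

6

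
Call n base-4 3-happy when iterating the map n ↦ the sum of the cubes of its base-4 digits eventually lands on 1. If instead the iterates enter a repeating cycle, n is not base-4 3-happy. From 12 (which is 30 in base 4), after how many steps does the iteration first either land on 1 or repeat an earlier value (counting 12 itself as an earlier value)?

4

12 = (3,0)_4 → 3³ + 0³ = 27
27 = (1,2,3)_4 → 1³ + 2³ + 3³ = 36
36 = (2,1,0)_4 → 2³ + 1³ + 0³ = 9
9 = (2,1)_4 → 2³ + 1³ = 9  — 9 repeats.
That took 4 steps.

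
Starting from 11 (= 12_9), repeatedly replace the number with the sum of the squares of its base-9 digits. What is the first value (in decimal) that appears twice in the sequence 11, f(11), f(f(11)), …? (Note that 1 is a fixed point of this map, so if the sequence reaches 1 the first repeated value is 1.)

11 = (1,2)_9 → 1² + 2² = 5
5 = (5)_9 → 5² = 25
25 = (2,7)_9 → 2² + 7² = 53
53 = (5,8)_9 → 5² + 8² = 89
89 = (1,0,8)_9 → 1² + 0² + 8² = 65
65 = (7,2)_9 → 7² + 2² = 53  — 53 already appeared earlier.

53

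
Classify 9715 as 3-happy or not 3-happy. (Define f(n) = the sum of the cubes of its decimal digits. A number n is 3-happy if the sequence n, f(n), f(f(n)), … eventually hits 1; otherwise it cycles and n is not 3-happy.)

3-happy

9715 → 1198
1198 → 1243
1243 → 100
100 → 1  — reached 1.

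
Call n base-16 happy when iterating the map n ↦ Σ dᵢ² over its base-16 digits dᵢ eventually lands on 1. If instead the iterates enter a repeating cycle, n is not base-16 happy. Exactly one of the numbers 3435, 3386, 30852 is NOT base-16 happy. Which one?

3435: 3435 → 326 → 53 → 34 → 8 → 64 → 16 → 1  — reaches 1 (base-16 happy)
3386: 3386 → 278 → 38 → 40 → 68 → 32 → 4 → 16 → 1  — reaches 1 (base-16 happy)
30852: 30852 → 193 → 145 → 82 → 29 → 170 → 200 → 208 → 169 → 181 → 146 → 85 → 50 → 13 → 169  — repeats 169 (not base-16 happy)

30852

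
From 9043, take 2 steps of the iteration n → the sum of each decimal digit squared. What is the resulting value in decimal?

37

9043 → 106
106 → 37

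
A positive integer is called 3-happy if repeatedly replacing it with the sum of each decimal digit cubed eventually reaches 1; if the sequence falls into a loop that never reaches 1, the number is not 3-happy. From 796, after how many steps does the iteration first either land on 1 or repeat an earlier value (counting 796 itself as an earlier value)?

796 → 7³ + 9³ + 6³ = 1288
1288 → 1³ + 2³ + 8³ + 8³ = 1033
1033 → 1³ + 0³ + 3³ + 3³ = 55
55 → 5³ + 5³ = 250
250 → 2³ + 5³ + 0³ = 133
133 → 1³ + 3³ + 3³ = 55  — 55 repeats.
That took 6 steps.

6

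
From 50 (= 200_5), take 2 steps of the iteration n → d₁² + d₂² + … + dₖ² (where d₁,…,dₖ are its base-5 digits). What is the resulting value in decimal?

16

50 = (2,0,0)_5 → 2² + 0² + 0² = 4 + 0 + 0 = 4
4 = (4)_5 → 4² = 16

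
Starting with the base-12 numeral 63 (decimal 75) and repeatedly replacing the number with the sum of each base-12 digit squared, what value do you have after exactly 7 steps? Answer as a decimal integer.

50

75 = (6,3)_12 → 6² + 3² = 36 + 9 = 45
45 = (3,9)_12 → 3² + 9² = 9 + 81 = 90
90 = (7,6)_12 → 7² + 6² = 49 + 36 = 85
85 = (7,1)_12 → 7² + 1² = 49 + 1 = 50
50 = (4,2)_12 → 4² + 2² = 16 + 4 = 20
20 = (1,8)_12 → 1² + 8² = 1 + 64 = 65
65 = (5,5)_12 → 5² + 5² = 25 + 25 = 50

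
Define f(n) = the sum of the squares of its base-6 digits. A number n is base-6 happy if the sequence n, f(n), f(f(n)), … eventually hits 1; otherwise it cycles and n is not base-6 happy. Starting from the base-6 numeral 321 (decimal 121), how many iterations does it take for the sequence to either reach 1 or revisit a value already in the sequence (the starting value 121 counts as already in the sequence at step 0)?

11

121 = (3,2,1)_6 → 3² + 2² + 1² = 9 + 4 + 1 = 14
14 = (2,2)_6 → 2² + 2² = 4 + 4 = 8
8 = (1,2)_6 → 1² + 2² = 1 + 4 = 5
5 = (5)_6 → 5² = 25
25 = (4,1)_6 → 4² + 1² = 16 + 1 = 17
17 = (2,5)_6 → 2² + 5² = 4 + 25 = 29
29 = (4,5)_6 → 4² + 5² = 16 + 25 = 41
41 = (1,0,5)_6 → 1² + 0² + 5² = 1 + 0 + 25 = 26
26 = (4,2)_6 → 4² + 2² = 16 + 4 = 20
20 = (3,2)_6 → 3² + 2² = 9 + 4 = 13
13 = (2,1)_6 → 2² + 1² = 4 + 1 = 5  — 5 repeats.
That took 11 steps.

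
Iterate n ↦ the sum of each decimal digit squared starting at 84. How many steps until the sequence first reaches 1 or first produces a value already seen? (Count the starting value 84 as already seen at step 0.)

14

84 → 8² + 4² = 80
80 → 8² + 0² = 64
64 → 6² + 4² = 52
52 → 5² + 2² = 29
29 → 2² + 9² = 85
85 → 8² + 5² = 89
89 → 8² + 9² = 145
145 → 1² + 4² + 5² = 42
42 → 4² + 2² = 20
20 → 2² + 0² = 4
4 → 4² = 16
16 → 1² + 6² = 37
37 → 3² + 7² = 58
58 → 5² + 8² = 89  — 89 repeats.
That took 14 steps.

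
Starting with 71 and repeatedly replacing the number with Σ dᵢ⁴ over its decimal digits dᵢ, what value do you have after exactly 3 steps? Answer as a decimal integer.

71 → 7⁴ + 1⁴ = 2402
2402 → 2⁴ + 4⁴ + 0⁴ + 2⁴ = 288
288 → 2⁴ + 8⁴ + 8⁴ = 8208

8208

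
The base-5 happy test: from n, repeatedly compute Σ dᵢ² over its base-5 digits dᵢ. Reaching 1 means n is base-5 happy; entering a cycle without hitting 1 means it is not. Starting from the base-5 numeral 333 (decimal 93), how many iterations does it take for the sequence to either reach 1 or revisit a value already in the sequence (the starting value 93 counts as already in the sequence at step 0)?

93 = (3,3,3)_5 → 3² + 3² + 3² = 27
27 = (1,0,2)_5 → 1² + 0² + 2² = 5
5 = (1,0)_5 → 1² + 0² = 1  — reached 1.
That took 3 steps.

3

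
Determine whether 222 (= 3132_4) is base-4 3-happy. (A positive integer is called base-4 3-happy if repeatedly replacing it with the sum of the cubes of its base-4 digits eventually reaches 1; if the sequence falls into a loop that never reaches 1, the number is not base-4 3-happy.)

222 = (3,1,3,2)_4 → 3³ + 1³ + 3³ + 2³ = 63
63 = (3,3,3)_4 → 3³ + 3³ + 3³ = 81
81 = (1,1,0,1)_4 → 1³ + 1³ + 0³ + 1³ = 3
3 = (3)_4 → 3³ = 27
27 = (1,2,3)_4 → 1³ + 2³ + 3³ = 36
36 = (2,1,0)_4 → 2³ + 1³ + 0³ = 9
9 = (2,1)_4 → 2³ + 1³ = 9  — 9 already seen; the sequence cycles without reaching 1.

not base-4 3-happy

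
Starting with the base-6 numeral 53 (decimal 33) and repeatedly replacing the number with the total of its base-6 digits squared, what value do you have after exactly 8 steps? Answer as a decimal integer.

17

33 = (5,3)_6 → 34
34 = (5,4)_6 → 41
41 = (1,0,5)_6 → 26
26 = (4,2)_6 → 20
20 = (3,2)_6 → 13
13 = (2,1)_6 → 5
5 = (5)_6 → 25
25 = (4,1)_6 → 17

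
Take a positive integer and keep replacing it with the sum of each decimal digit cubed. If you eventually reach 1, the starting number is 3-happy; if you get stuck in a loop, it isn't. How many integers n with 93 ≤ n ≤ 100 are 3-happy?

93: 93 → 756 → 684 → 792 → 1080 → 513 → 153 → 153  — not 3-happy
94: 94 → 793 → 1099 → 1459 → 919 → 1459  — not 3-happy
95: 95 → 854 → 701 → 344 → 155 → 251 → 134 → 92 → 737 → 713 → 371 → 371  — not 3-happy
96: 96 → 945 → 918 → 1242 → 81 → 513 → 153 → 153  — not 3-happy
97: 97 → 1072 → 352 → 160 → 217 → 352  — not 3-happy
98: 98 → 1241 → 74 → 407 → 407  — not 3-happy
99: 99 → 1458 → 702 → 351 → 153 → 153  — not 3-happy
100: 100 → 1  — 3-happy
3-happy: 100

1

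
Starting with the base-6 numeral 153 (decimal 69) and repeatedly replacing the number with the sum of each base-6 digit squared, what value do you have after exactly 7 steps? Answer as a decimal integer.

69 = (1,5,3)_6 → 35
35 = (5,5)_6 → 50
50 = (1,2,2)_6 → 9
9 = (1,3)_6 → 10
10 = (1,4)_6 → 17
17 = (2,5)_6 → 29
29 = (4,5)_6 → 41

41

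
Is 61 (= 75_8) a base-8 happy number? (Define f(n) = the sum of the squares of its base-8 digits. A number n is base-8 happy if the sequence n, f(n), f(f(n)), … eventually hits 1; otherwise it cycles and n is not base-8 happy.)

61 = (7,5)_8 → 7² + 5² = 49 + 25 = 74
74 = (1,1,2)_8 → 1² + 1² + 2² = 1 + 1 + 4 = 6
6 = (6)_8 → 6² = 36
36 = (4,4)_8 → 4² + 4² = 16 + 16 = 32
32 = (4,0)_8 → 4² + 0² = 16 + 0 = 16
16 = (2,0)_8 → 2² + 0² = 4 + 0 = 4
4 = (4)_8 → 4² = 16  — 16 already seen; the sequence cycles without reaching 1.

not base-8 happy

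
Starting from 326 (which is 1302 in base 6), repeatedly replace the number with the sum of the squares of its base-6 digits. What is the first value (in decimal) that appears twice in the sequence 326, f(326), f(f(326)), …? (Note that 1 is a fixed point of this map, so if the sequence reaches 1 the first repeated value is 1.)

5

326 = (1,3,0,2)_6 → 1² + 3² + 0² + 2² = 1 + 9 + 0 + 4 = 14
14 = (2,2)_6 → 2² + 2² = 4 + 4 = 8
8 = (1,2)_6 → 1² + 2² = 1 + 4 = 5
5 = (5)_6 → 5² = 25
25 = (4,1)_6 → 4² + 1² = 16 + 1 = 17
17 = (2,5)_6 → 2² + 5² = 4 + 25 = 29
29 = (4,5)_6 → 4² + 5² = 16 + 25 = 41
41 = (1,0,5)_6 → 1² + 0² + 5² = 1 + 0 + 25 = 26
26 = (4,2)_6 → 4² + 2² = 16 + 4 = 20
20 = (3,2)_6 → 3² + 2² = 9 + 4 = 13
13 = (2,1)_6 → 2² + 1² = 4 + 1 = 5  — 5 already appeared earlier.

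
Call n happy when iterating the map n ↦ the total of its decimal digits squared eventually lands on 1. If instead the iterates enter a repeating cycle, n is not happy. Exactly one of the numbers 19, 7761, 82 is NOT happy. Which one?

7761

19: 19 → 82 → 68 → 100 → 1  — reaches 1 (happy)
7761: 7761 → 135 → 35 → 34 → 25 → 29 → 85 → 89 → 145 → 42 → 20 → 4 → 16 → 37 → 58 → 89  — repeats 89 (not happy)
82: 82 → 68 → 100 → 1  — reaches 1 (happy)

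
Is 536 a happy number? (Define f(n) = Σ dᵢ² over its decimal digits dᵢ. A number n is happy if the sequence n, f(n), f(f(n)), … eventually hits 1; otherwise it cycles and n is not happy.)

happy

536 → 5² + 3² + 6² = 70
70 → 7² + 0² = 49
49 → 4² + 9² = 97
97 → 9² + 7² = 130
130 → 1² + 3² + 0² = 10
10 → 1² + 0² = 1  — reached 1.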